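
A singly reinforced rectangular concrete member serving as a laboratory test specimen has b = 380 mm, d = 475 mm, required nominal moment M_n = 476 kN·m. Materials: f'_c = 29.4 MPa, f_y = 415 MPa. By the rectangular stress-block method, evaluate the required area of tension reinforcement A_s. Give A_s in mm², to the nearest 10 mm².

With M_n = 0.85 f'_c a b (d − a/2), solve the quadratic for a:
a = d − √(d² − 2M_n/(0.85 f'_c b)) = 475 − √(475² − 2 × 476×10⁶/(0.85 × 29.4 × 380)) = 120.92 mm.
A_s = 0.85 f'_c a b / f_y = 0.85 × 29.4 × 120.92 × 380 / 415 = 2766.9 mm².

A_s ≈ 2770 mm²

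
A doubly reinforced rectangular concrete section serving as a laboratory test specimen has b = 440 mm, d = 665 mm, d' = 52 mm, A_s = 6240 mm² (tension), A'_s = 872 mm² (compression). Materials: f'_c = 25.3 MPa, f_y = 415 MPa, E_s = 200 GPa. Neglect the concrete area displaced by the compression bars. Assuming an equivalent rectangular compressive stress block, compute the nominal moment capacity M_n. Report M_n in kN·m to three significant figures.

M_n ≈ 1440 kN·m

Assume both tension and compression steel yield.
Net tension couple steel: A_s − A'_s = 5368 mm².
a = (A_s − A'_s) f_y / (0.85 f'_c b) = 2227720/(0.85 × 25.3 × 440) = 235.43 mm.
c = a/β₁ = 235.43/0.85 = 276.98 mm; ε'_s = 0.003(c − d')/c = 0.0024 ≥ f_y/E_s = 0.0021, so compression steel does yield.
M_n = (A_s − A'_s) f_y (d − a/2) + A'_s f_y (d − d') = [2227720 × (665 − 117.715) + 361880 × (665 − 52)] × 10⁻⁶ = 1219.20 + 221.83 = 1441.03 kN·m.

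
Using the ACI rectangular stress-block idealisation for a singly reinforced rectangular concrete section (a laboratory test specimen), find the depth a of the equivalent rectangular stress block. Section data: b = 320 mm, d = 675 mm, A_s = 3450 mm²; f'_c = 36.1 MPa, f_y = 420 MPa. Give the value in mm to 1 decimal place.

a ≈ 147.6 mm

T = A_s f_y = 3450 × 420 = 1449000 N = 1449 kN.
Setting C = 0.85 f'_c a b equal to T: a = 1449000/(0.85 × 36.1 × 320) = 147.6 mm.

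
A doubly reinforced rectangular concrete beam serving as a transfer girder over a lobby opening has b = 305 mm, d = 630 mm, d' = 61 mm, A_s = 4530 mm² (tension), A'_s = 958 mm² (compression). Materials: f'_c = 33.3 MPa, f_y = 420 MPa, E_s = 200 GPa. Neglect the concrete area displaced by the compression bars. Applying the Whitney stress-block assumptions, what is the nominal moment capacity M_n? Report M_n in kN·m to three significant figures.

M_n ≈ 1040 kN·m

Assume both tension and compression steel yield.
Net tension couple steel: A_s − A'_s = 3572 mm².
a = (A_s − A'_s) f_y / (0.85 f'_c b) = 1500240/(0.85 × 33.3 × 305) = 173.78 mm.
c = a/β₁ = 173.78/0.812 = 214.01 mm; ε'_s = 0.003(c − d')/c = 0.0021 ≥ f_y/E_s = 0.0021, so compression steel does yield.
M_n = (A_s − A'_s) f_y (d − a/2) + A'_s f_y (d − d') = [1500240 × (630 − 86.89) + 402360 × (630 − 61)] × 10⁻⁶ = 814.80 + 228.94 = 1043.74 kN·m.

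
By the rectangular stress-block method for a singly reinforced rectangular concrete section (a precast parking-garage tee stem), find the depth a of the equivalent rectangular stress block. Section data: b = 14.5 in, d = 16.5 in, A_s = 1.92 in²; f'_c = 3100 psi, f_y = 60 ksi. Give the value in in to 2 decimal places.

T = A_s f_y = 1.92 × 60 = 115.2 kips.
a = T/(0.85 f'_c b) = 115.2/(0.85 × 3.1 × 14.5) = 3.02 in.

a ≈ 3.02 in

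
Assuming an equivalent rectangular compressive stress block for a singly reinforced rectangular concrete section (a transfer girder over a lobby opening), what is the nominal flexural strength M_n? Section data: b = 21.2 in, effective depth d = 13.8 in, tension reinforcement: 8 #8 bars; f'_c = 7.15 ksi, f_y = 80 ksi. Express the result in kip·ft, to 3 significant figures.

A_s = 8 × 0.79 = 6.32 in².
T = A_s f_y = 6.32 × 80 = 505.6 kips.
a = T/(0.85 f'_c b) = 505.6/(0.85 × 7.15 × 21.2) = 3.924 in.
M_n = T(d − a/2) = 505.6 × (13.8 − 1.962) = 5985.3 kip·in = 5985.3/12 = 498.78 kip·ft.

M_n ≈ 499 kip·ft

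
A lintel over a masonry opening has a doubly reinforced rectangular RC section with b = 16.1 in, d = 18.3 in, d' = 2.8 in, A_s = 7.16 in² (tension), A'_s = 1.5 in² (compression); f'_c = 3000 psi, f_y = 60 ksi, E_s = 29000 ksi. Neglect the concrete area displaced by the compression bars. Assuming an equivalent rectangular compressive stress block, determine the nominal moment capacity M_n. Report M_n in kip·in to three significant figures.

M_n ≈ 6210 kip·in

Assume both steels yield.
a = (A_s − A'_s) f_y/(0.85 f'_c b) = (7.16 − 1.5) × 60/(0.85 × 3 × 16.1) = 8.272 in.
c = a/β₁ = 8.272/0.85 = 9.732 in; ε'_s = 0.003(c − d')/c = 0.0021 ≥ ε_y = 0.0021, so the compression steel yields.
M_n = (A_s − A'_s) f_y (d − a/2) + A'_s f_y (d − d') = 339.6 × (18.3 − 4.136) + 90 × (18.3 − 2.8) = 4810.1 + 1395.0 = 6205.1 kip·in.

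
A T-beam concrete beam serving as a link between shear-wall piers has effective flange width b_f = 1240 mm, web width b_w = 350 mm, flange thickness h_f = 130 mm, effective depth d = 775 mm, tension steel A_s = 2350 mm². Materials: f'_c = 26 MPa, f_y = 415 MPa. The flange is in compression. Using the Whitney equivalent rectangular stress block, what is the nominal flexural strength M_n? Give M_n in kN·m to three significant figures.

Tension: T = A_s f_y = 2350 × 415 = 975250 N.
Try a within the flange: a = T/(0.85 f'_c b_f) = 975250/(0.85 × 26 × 1240) = 35.59 mm.
Since a = 35.59 ≤ h_f = 130 mm, the stress block lies entirely in the flange; analyse as a rectangular beam of width b_f.
M_n = T(d − a/2) = 975250 × (775 − 17.795) = 738.46 × 10⁶ N·mm.
M_n = 738.46 kN·m.

M_n ≈ 738 kN·m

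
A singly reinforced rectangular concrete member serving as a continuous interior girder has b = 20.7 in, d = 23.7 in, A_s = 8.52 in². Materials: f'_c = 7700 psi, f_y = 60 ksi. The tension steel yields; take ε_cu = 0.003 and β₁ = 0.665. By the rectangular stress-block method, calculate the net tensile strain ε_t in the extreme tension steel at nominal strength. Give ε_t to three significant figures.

a = A_s f_y/(0.85 f'_c b) = 3.773 in.
β₁ = 0.665, so c = a/β₁ = 3.773/0.665 = 5.674 in.
From the linear strain diagram with ε_cu = 0.003: ε_t = 0.003 (d − c)/c = 0.003 × (23.7 − 5.674)/5.674 = 0.00953.
Since ε_t ≥ 0.005, the section is tension-controlled.

ε_t ≈ 0.00953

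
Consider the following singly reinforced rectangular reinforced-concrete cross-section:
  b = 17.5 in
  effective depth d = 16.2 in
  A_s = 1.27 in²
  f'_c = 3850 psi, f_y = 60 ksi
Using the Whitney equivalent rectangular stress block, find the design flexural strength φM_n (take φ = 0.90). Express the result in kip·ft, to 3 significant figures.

T = A_s f_y = 1.27 × 60 = 76.2 kips.
a = T/(0.85 f'_c b) = 76.2/(0.85 × 3.85 × 17.5) = 1.331 in.
M_n = T(d − a/2) = 76.2 × (16.2 − 0.6655) = 1183.7 kip·in = 1183.7/12 = 98.64 kip·ft.
φM_n = 0.90 × 98.64 = 88.78 kip·ft.

φM_n ≈ 88.8 kip·ft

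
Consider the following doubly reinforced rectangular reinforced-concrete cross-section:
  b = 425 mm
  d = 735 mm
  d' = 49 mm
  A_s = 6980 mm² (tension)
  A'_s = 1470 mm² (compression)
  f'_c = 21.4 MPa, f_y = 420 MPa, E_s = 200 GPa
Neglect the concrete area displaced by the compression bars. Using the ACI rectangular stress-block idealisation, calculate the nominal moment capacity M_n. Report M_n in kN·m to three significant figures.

M_n ≈ 1780 kN·m

Assume both tension and compression steel yield.
Net tension couple steel: A_s − A'_s = 5510 mm².
a = (A_s − A'_s) f_y / (0.85 f'_c b) = 2314200/(0.85 × 21.4 × 425) = 299.35 mm.
c = a/β₁ = 299.35/0.85 = 352.18 mm; ε'_s = 0.003(c − d')/c = 0.0026 ≥ f_y/E_s = 0.0021, so compression steel does yield.
M_n = (A_s − A'_s) f_y (d − a/2) + A'_s f_y (d − d') = [2314200 × (735 − 149.675) + 617400 × (735 − 49)] × 10⁻⁶ = 1354.56 + 423.54 = 1778.10 kN·m.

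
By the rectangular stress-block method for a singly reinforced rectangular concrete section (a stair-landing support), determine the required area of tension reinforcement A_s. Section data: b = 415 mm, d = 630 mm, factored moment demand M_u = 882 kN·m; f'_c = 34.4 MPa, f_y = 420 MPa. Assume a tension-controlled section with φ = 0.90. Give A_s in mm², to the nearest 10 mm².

A_s ≈ 4180 mm²

M_n = M_u/φ = 882/0.90 = 980 kN·m.
With M_n = 0.85 f'_c a b (d − a/2), solve the quadratic for a:
a = d − √(d² − 2M_n/(0.85 f'_c b)) = 630 − √(630² − 2 × 980×10⁶/(0.85 × 34.4 × 415)) = 144.84 mm.
A_s = 0.85 f'_c a b / f_y = 0.85 × 34.4 × 144.84 × 415 / 420 = 4184.7 mm².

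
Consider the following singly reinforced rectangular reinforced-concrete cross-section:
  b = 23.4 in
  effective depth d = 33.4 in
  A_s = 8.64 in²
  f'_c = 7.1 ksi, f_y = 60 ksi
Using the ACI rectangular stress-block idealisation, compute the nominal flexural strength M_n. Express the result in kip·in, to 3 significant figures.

M_n ≈ 16400 kip·in

T = A_s f_y = 8.64 × 60 = 518.4 kips.
a = T/(0.85 f'_c b) = 518.4/(0.85 × 7.1 × 23.4) = 3.671 in.
M_n = T(d − a/2) = 518.4 × (33.4 − 1.8355) = 16363.0 kip·in.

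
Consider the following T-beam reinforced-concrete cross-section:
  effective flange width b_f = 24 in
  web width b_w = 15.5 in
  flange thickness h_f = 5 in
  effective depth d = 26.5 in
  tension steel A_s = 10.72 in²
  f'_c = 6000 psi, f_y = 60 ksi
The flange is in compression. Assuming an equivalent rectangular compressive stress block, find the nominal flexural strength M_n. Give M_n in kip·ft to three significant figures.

M_n ≈ 1280 kip·ft

Tension: T = A_s f_y = 10.72 × 60 = 643.2 kips.
Try a within the flange: a = T/(0.85 f'_c b_f) = 643.2/(0.85 × 6 × 24) = 5.255 in.
a = 5.255 > h_f = 5 in: the block extends into the web. Split into flange-overhang and web parts.
C_f = 0.85 f'_c (b_f − b_w) h_f = 0.85 × 6 × (24 − 15.5) × 5 = 216.8 kips.
Remaining web compression depth: a_w = (T − C_f)/(0.85 f'_c b_w) = (643.2 − 216.8)/(0.85 × 6 × 15.5) = 5.394 in.
M_n = C_f(d − h_f/2) + (T − C_f)(d − a_w/2) = 216.8 × (26.5 − 2.5) + 426.4 × (26.5 − 2.697) = 5203.2 + 10149.6 = 15352.8 kip·in.
M_n = 15352.8/12 = 1279.40 kip·ft.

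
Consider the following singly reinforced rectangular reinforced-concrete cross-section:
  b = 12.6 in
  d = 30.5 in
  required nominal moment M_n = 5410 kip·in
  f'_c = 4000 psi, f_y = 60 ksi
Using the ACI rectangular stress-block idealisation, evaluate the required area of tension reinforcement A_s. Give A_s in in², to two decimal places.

From M_n = 0.85 f'_c a b (d − a/2):
a = d − √(d² − 2M_n/(0.85 f'_c b)) = 30.5 − √(30.5² − 2 × 5410/(0.85 × 4 × 12.6)) = 4.468 in.
A_s = 0.85 f'_c a b / f_y = 0.85 × 4 × 4.468 × 12.6 / 60 = 3.190 in².

A_s ≈ 3.19 in²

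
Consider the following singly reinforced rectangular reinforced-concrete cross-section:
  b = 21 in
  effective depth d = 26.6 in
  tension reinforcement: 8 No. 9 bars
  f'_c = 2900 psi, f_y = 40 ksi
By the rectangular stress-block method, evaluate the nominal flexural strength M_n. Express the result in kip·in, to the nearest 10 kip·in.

M_n ≈ 7520 kip·in

A_s = 8 × 1 = 8 in².
T = A_s f_y = 8 × 40 = 320 kips.
a = T/(0.85 f'_c b) = 320/(0.85 × 2.9 × 21) = 6.182 in.
M_n = T(d − a/2) = 320 × (26.6 − 3.091) = 7522.9 kip·in.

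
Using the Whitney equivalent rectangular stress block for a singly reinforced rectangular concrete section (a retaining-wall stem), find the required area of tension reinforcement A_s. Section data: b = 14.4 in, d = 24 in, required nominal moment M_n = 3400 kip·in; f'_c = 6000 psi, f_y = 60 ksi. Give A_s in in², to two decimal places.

From M_n = 0.85 f'_c a b (d − a/2):
a = d − √(d² − 2M_n/(0.85 f'_c b)) = 24 − √(24² − 2 × 3400/(0.85 × 6 × 14.4)) = 2.013 in.
A_s = 0.85 f'_c a b / f_y = 0.85 × 6 × 2.013 × 14.4 / 60 = 2.464 in².

A_s ≈ 2.46 in²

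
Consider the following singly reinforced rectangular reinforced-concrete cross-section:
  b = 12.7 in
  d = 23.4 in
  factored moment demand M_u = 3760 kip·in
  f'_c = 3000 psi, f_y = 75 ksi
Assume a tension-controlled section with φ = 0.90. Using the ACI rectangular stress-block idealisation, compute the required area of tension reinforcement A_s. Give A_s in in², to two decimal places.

A_s ≈ 2.76 in²

M_n = M_u/φ = 3760/0.90 = 4177.78 kip·in.
From M_n = 0.85 f'_c a b (d − a/2):
a = d − √(d² − 2M_n/(0.85 f'_c b)) = 23.4 − √(23.4² − 2 × 4177.78/(0.85 × 3 × 12.7)) = 6.384 in.
A_s = 0.85 f'_c a b / f_y = 0.85 × 3 × 6.384 × 12.7 / 75 = 2.757 in².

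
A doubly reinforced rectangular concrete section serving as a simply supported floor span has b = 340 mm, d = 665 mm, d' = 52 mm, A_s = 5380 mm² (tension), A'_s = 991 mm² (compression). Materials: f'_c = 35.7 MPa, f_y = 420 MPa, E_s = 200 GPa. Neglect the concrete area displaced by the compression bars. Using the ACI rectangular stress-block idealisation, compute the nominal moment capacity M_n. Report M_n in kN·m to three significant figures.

Assume both tension and compression steel yield.
Net tension couple steel: A_s − A'_s = 4389 mm².
a = (A_s − A'_s) f_y / (0.85 f'_c b) = 1843380/(0.85 × 35.7 × 340) = 178.67 mm.
c = a/β₁ = 178.67/0.795 = 224.74 mm; ε'_s = 0.003(c − d')/c = 0.0023 ≥ f_y/E_s = 0.0021, so compression steel does yield.
M_n = (A_s − A'_s) f_y (d − a/2) + A'_s f_y (d − d') = [1843380 × (665 − 89.335) + 416220 × (665 − 52)] × 10⁻⁶ = 1061.17 + 255.14 = 1316.31 kN·m.

M_n ≈ 1320 kN·m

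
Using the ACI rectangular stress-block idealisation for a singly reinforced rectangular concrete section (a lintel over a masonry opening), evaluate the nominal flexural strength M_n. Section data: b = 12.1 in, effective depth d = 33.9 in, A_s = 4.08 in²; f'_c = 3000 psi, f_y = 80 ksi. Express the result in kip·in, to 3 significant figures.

T = A_s f_y = 4.08 × 80 = 326.4 kips.
a = T/(0.85 f'_c b) = 326.4/(0.85 × 3 × 12.1) = 10.579 in.
M_n = T(d − a/2) = 326.4 × (33.9 − 5.2895) = 9338.5 kip·in.

M_n ≈ 9340 kip·in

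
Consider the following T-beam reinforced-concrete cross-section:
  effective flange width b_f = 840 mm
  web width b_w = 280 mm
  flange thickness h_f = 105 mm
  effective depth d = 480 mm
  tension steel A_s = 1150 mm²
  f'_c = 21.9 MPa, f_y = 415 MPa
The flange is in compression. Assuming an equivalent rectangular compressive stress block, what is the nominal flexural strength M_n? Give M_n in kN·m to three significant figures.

Tension: T = A_s f_y = 1150 × 415 = 477250 N.
Try a within the flange: a = T/(0.85 f'_c b_f) = 477250/(0.85 × 21.9 × 840) = 30.52 mm.
Since a = 30.52 ≤ h_f = 105 mm, the stress block lies entirely in the flange; analyse as a rectangular beam of width b_f.
M_n = T(d − a/2) = 477250 × (480 − 15.26) = 221.80 × 10⁶ N·mm.
M_n = 221.80 kN·m.

M_n ≈ 222 kN·m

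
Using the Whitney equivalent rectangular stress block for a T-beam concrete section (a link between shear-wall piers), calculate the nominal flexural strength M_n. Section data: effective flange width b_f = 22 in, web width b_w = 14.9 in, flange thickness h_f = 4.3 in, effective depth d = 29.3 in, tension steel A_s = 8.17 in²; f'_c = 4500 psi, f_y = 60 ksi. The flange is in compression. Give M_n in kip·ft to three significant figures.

M_n ≈ 1070 kip·ft

Tension: T = A_s f_y = 8.17 × 60 = 490.2 kips.
Try a within the flange: a = T/(0.85 f'_c b_f) = 490.2/(0.85 × 4.5 × 22) = 5.825 in.
a = 5.825 > h_f = 4.3 in: the block extends into the web. Split into flange-overhang and web parts.
C_f = 0.85 f'_c (b_f − b_w) h_f = 0.85 × 4.5 × (22 − 14.9) × 4.3 = 116.8 kips.
Remaining web compression depth: a_w = (T − C_f)/(0.85 f'_c b_w) = (490.2 − 116.8)/(0.85 × 4.5 × 14.9) = 6.552 in.
M_n = C_f(d − h_f/2) + (T − C_f)(d − a_w/2) = 116.8 × (29.3 − 2.15) + 373.4 × (29.3 − 3.276) = 3171.1 + 9717.4 = 12888.5 kip·in.
M_n = 12888.5/12 = 1074.04 kip·ft.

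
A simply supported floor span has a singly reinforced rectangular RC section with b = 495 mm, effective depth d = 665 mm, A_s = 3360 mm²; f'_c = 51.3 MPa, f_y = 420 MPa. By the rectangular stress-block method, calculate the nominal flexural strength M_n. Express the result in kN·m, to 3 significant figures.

T = A_s f_y = 3360 × 420 = 1411200 N = 1411.2 kN.
From C = T: a = T/(0.85 f'_c b) = 1411200/(0.85 × 51.3 × 495) = 65.38 mm.
M_n = T(d − a/2) = 1411.2 kN × (665 − 32.69) mm = 892.32 kN·m.

M_n ≈ 892 kN·m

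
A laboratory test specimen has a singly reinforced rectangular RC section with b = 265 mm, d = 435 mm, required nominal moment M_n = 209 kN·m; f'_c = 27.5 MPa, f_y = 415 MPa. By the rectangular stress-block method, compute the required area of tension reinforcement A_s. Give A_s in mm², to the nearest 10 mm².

A_s ≈ 1280 mm²

With M_n = 0.85 f'_c a b (d − a/2), solve the quadratic for a:
a = d − √(d² − 2M_n/(0.85 f'_c b)) = 435 − √(435² − 2 × 209×10⁶/(0.85 × 27.5 × 265)) = 86.08 mm.
A_s = 0.85 f'_c a b / f_y = 0.85 × 27.5 × 86.08 × 265 / 415 = 1284.8 mm².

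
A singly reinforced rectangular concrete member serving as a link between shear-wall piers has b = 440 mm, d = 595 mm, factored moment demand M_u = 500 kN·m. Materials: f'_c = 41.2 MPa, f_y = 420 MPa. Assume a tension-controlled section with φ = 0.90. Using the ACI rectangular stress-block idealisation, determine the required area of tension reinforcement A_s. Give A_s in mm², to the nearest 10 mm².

M_n = M_u/φ = 500/0.90 = 555.556 kN·m.
With M_n = 0.85 f'_c a b (d − a/2), solve the quadratic for a:
a = d − √(d² − 2M_n/(0.85 f'_c b)) = 595 − √(595² − 2 × 555.556×10⁶/(0.85 × 41.2 × 440)) = 64.04 mm.
A_s = 0.85 f'_c a b / f_y = 0.85 × 41.2 × 64.04 × 440 / 420 = 2349.5 mm².

A_s ≈ 2350 mm²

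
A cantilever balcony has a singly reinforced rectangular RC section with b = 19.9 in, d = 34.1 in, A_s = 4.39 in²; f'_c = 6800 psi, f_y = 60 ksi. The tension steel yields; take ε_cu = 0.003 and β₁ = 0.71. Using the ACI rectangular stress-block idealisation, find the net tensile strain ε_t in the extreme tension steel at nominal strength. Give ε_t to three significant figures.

ε_t ≈ 0.0287

a = A_s f_y/(0.85 f'_c b) = 2.290 in.
β₁ = 0.71, so c = a/β₁ = 2.290/0.71 = 3.225 in.
From the linear strain diagram with ε_cu = 0.003: ε_t = 0.003 (d − c)/c = 0.003 × (34.1 − 3.225)/3.225 = 0.0287.
Since ε_t ≥ 0.005, the section is tension-controlled.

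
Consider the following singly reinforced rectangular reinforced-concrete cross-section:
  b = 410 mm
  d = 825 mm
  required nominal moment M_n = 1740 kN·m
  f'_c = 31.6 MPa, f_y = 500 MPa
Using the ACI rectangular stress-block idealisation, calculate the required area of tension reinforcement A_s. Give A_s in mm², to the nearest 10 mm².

With M_n = 0.85 f'_c a b (d − a/2), solve the quadratic for a:
a = d − √(d² − 2M_n/(0.85 f'_c b)) = 825 − √(825² − 2 × 1740×10⁶/(0.85 × 31.6 × 410)) = 221.16 mm.
A_s = 0.85 f'_c a b / f_y = 0.85 × 31.6 × 221.16 × 410 / 500 = 4871.1 mm².

A_s ≈ 4870 mm²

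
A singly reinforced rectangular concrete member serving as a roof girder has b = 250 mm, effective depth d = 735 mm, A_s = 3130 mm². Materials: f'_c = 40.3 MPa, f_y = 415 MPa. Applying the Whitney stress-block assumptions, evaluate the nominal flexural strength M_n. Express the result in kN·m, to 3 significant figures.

M_n ≈ 856 kN·m

T = A_s f_y = 3130 × 415 = 1298950 N = 1298.95 kN.
From C = T: a = T/(0.85 f'_c b) = 1298950/(0.85 × 40.3 × 250) = 151.68 mm.
M_n = T(d − a/2) = 1298.95 kN × (735 − 75.84) mm = 856.22 kN·m.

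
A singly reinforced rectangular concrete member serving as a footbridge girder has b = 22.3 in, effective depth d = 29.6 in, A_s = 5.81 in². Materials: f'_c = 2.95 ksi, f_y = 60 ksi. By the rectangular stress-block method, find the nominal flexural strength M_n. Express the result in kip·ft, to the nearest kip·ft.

M_n ≈ 769 kip·ft

T = A_s f_y = 5.81 × 60 = 348.6 kips.
a = T/(0.85 f'_c b) = 348.6/(0.85 × 2.95 × 22.3) = 6.234 in.
M_n = T(d − a/2) = 348.6 × (29.6 − 3.117) = 9232.0 kip·in = 9232.0/12 = 769.33 kip·ft.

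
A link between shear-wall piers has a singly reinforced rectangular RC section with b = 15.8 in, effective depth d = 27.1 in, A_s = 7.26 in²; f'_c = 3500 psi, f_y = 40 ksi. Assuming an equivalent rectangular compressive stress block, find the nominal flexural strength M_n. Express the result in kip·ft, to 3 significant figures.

T = A_s f_y = 7.26 × 40 = 290.4 kips.
a = T/(0.85 f'_c b) = 290.4/(0.85 × 3.5 × 15.8) = 6.178 in.
M_n = T(d − a/2) = 290.4 × (27.1 − 3.089) = 6972.8 kip·in = 6972.8/12 = 581.07 kip·ft.

M_n ≈ 581 kip·ft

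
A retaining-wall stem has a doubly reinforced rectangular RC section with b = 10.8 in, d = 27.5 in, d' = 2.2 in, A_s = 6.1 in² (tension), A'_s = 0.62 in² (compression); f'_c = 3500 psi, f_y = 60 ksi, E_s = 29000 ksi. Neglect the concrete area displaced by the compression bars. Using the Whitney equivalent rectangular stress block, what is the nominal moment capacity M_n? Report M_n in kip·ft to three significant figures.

M_n ≈ 692 kip·ft

Assume both steels yield.
a = (A_s − A'_s) f_y/(0.85 f'_c b) = (6.1 − 0.62) × 60/(0.85 × 3.5 × 10.8) = 10.233 in.
c = a/β₁ = 10.233/0.85 = 12.039 in; ε'_s = 0.003(c − d')/c = 0.0025 ≥ ε_y = 0.0021, so the compression steel yields.
M_n = (A_s − A'_s) f_y (d − a/2) + A'_s f_y (d − d') = 328.8 × (27.5 − 5.1165) + 37.2 × (27.5 − 2.2) = 7359.7 + 941.2 = 8300.9 kip·in = 8300.9/12 = 691.74 kip·ft.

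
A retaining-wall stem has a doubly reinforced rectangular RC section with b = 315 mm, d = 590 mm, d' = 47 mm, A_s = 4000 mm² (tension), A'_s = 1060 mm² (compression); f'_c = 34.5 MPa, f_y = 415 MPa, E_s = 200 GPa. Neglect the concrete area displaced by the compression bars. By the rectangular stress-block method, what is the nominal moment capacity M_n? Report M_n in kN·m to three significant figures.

M_n ≈ 878 kN·m

Assume both tension and compression steel yield.
Net tension couple steel: A_s − A'_s = 2940 mm².
a = (A_s − A'_s) f_y / (0.85 f'_c b) = 1220100/(0.85 × 34.5 × 315) = 132.08 mm.
c = a/β₁ = 132.08/0.804 = 164.28 mm; ε'_s = 0.003(c − d')/c = 0.0021 ≥ f_y/E_s = 0.0021, so compression steel does yield.
M_n = (A_s − A'_s) f_y (d − a/2) + A'_s f_y (d − d') = [1220100 × (590 − 66.04) + 439900 × (590 − 47)] × 10⁻⁶ = 639.28 + 238.87 = 878.15 kN·m.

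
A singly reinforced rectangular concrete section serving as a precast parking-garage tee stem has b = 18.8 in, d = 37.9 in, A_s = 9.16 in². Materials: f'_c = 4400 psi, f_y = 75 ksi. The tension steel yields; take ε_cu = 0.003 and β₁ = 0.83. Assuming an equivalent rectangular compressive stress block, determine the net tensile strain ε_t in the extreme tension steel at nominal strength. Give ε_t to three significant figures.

a = A_s f_y/(0.85 f'_c b) = 9.771 in.
β₁ = 0.83, so c = a/β₁ = 9.771/0.83 = 11.772 in.
From the linear strain diagram with ε_cu = 0.003: ε_t = 0.003 (d − c)/c = 0.003 × (37.9 − 11.772)/11.772 = 0.00666.
Since ε_t ≥ 0.005, the section is tension-controlled.

ε_t ≈ 0.00666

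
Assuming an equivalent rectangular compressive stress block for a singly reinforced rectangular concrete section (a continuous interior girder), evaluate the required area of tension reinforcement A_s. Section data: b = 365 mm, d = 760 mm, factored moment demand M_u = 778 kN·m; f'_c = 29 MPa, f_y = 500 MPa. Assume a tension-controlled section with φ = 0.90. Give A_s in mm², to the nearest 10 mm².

M_n = M_u/φ = 778/0.90 = 864.444 kN·m.
With M_n = 0.85 f'_c a b (d − a/2), solve the quadratic for a:
a = d − √(d² − 2M_n/(0.85 f'_c b)) = 760 − √(760² − 2 × 864.444×10⁶/(0.85 × 29 × 365)) = 139.16 mm.
A_s = 0.85 f'_c a b / f_y = 0.85 × 29 × 139.16 × 365 / 500 = 2504.1 mm².

A_s ≈ 2500 mm²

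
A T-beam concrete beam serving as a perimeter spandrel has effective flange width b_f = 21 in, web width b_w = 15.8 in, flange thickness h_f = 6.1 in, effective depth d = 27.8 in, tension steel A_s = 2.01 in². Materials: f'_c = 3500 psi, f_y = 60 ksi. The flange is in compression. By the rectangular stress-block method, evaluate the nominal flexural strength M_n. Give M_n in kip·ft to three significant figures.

Tension: T = A_s f_y = 2.01 × 60 = 120.6 kips.
Try a within the flange: a = T/(0.85 f'_c b_f) = 120.6/(0.85 × 3.5 × 21) = 1.930 in.
Since a = 1.930 ≤ h_f = 6.1 in, the stress block lies entirely in the flange; analyse as a rectangular beam of width b_f.
M_n = T(d − a/2) = 120.6 × (27.8 − 0.965) = 3236.3 kip·in.
M_n = 3236.3/12 = 269.69 kip·ft.

M_n ≈ 270 kip·ft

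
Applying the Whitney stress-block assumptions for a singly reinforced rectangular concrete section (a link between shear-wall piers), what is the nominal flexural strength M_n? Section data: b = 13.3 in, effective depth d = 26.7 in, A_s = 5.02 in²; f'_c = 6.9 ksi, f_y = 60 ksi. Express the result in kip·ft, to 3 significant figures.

T = A_s f_y = 5.02 × 60 = 301.2 kips.
a = T/(0.85 f'_c b) = 301.2/(0.85 × 6.9 × 13.3) = 3.861 in.
M_n = T(d − a/2) = 301.2 × (26.7 − 1.9305) = 7460.6 kip·in = 7460.6/12 = 621.72 kip·ft.

M_n ≈ 622 kip·ft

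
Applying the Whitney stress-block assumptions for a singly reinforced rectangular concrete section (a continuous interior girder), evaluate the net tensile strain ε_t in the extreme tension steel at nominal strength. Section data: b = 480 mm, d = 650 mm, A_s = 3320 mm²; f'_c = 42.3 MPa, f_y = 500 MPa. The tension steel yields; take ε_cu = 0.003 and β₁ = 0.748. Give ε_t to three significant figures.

ε_t ≈ 0.0122

a = A_s f_y/(0.85 f'_c b) = 96.19 mm.
β₁ = 0.748, so c = a/β₁ = 96.19/0.748 = 128.60 mm.
From the linear strain diagram with ε_cu = 0.003: ε_t = 0.003 (d − c)/c = 0.003 × (650 − 128.60)/128.60 = 0.0122.
Since ε_t ≥ 0.005, the section is tension-controlled.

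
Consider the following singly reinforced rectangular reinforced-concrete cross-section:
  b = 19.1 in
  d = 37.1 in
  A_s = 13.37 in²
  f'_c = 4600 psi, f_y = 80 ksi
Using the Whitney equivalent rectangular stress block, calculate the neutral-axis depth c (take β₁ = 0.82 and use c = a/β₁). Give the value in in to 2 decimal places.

c ≈ 17.47 in

T = A_s f_y = 13.37 × 80 = 1069.6 kips.
a = T/(0.85 f'_c b) = 1069.6/(0.85 × 4.6 × 19.1) = 14.3223 in.
With β₁ = 0.82, c = a/β₁ = 14.3223/0.82 = 17.47 in.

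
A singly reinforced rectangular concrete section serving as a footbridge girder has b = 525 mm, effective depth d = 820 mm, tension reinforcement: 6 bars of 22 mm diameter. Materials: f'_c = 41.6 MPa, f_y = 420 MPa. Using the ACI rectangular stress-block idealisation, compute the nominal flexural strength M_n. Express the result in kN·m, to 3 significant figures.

A_s = 6 × 380 = 2280 mm².
T = A_s f_y = 2280 × 420 = 957600 N = 957.6 kN.
From C = T: a = T/(0.85 f'_c b) = 957600/(0.85 × 41.6 × 525) = 51.58 mm.
M_n = T(d − a/2) = 957.6 kN × (820 − 25.79) mm = 760.54 kN·m.

M_n ≈ 761 kN·m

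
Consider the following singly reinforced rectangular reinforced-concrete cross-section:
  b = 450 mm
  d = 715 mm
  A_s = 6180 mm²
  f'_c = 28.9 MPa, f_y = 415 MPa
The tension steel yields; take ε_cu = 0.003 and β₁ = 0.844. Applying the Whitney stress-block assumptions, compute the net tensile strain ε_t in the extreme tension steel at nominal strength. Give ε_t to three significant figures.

ε_t ≈ 0.00480

a = A_s f_y/(0.85 f'_c b) = 232.01 mm.
β₁ = 0.844, so c = a/β₁ = 232.01/0.844 = 274.89 mm.
From the linear strain diagram with ε_cu = 0.003: ε_t = 0.003 (d − c)/c = 0.003 × (715 − 274.89)/274.89 = 0.00480.
ε_t is between 0.004 and 0.005 — transition zone.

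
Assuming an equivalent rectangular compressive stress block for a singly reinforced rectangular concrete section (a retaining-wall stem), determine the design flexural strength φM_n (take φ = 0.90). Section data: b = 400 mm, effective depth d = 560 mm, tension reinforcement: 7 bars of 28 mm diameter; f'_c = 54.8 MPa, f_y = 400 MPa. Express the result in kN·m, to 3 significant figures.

φM_n ≈ 797 kN·m

A_s = 7 × 616 = 4312 mm².
T = A_s f_y = 4312 × 400 = 1724800 N = 1724.8 kN.
From C = T: a = T/(0.85 f'_c b) = 1724800/(0.85 × 54.8 × 400) = 92.57 mm.
M_n = T(d − a/2) = 1724.8 kN × (560 − 46.285) mm = 886.06 kN·m.
φM_n = 0.90 × 886.06 = 797.45 kN·m.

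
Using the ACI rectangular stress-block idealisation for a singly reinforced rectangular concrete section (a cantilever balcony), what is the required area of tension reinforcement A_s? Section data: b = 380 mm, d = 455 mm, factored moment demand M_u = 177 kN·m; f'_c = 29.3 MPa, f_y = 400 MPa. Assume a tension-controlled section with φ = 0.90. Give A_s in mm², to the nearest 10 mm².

A_s ≈ 1140 mm²

M_n = M_u/φ = 177/0.90 = 196.667 kN·m.
With M_n = 0.85 f'_c a b (d − a/2), solve the quadratic for a:
a = d − √(d² − 2M_n/(0.85 f'_c b)) = 455 − √(455² − 2 × 196.667×10⁶/(0.85 × 29.3 × 380)) = 48.23 mm.
A_s = 0.85 f'_c a b / f_y = 0.85 × 29.3 × 48.23 × 380 / 400 = 1141.1 mm².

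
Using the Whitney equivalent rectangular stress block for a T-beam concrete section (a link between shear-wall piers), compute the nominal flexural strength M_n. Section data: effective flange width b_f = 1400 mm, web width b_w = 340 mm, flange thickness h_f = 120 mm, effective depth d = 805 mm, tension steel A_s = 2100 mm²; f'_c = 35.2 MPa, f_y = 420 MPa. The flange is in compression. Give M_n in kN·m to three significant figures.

M_n ≈ 701 kN·m

Tension: T = A_s f_y = 2100 × 420 = 882000 N.
Try a within the flange: a = T/(0.85 f'_c b_f) = 882000/(0.85 × 35.2 × 1400) = 21.06 mm.
Since a = 21.06 ≤ h_f = 120 mm, the stress block lies entirely in the flange; analyse as a rectangular beam of width b_f.
M_n = T(d − a/2) = 882000 × (805 − 10.53) = 700.72 × 10⁶ N·mm.
M_n = 700.72 kN·m.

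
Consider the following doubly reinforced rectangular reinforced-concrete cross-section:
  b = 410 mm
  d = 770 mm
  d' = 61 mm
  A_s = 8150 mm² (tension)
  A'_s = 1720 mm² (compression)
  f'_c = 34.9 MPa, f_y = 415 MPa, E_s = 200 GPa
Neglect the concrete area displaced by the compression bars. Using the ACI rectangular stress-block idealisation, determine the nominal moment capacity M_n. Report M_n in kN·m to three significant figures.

Assume both tension and compression steel yield.
Net tension couple steel: A_s − A'_s = 6430 mm².
a = (A_s − A'_s) f_y / (0.85 f'_c b) = 2668450/(0.85 × 34.9 × 410) = 219.40 mm.
c = a/β₁ = 219.40/0.801 = 273.91 mm; ε'_s = 0.003(c − d')/c = 0.0023 ≥ f_y/E_s = 0.0021, so compression steel does yield.
M_n = (A_s − A'_s) f_y (d − a/2) + A'_s f_y (d − d') = [2668450 × (770 − 109.7) + 713800 × (770 − 61)] × 10⁻⁶ = 1761.98 + 506.08 = 2268.06 kN·m.

M_n ≈ 2270 kN·m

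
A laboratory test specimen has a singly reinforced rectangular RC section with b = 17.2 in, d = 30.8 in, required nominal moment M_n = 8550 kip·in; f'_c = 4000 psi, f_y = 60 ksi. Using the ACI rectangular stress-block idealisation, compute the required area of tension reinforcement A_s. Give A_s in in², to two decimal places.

From M_n = 0.85 f'_c a b (d − a/2):
a = d − √(d² − 2M_n/(0.85 f'_c b)) = 30.8 − √(30.8² − 2 × 8550/(0.85 × 4 × 17.2)) = 5.183 in.
A_s = 0.85 f'_c a b / f_y = 0.85 × 4 × 5.183 × 17.2 / 60 = 5.052 in².

A_s ≈ 5.05 in²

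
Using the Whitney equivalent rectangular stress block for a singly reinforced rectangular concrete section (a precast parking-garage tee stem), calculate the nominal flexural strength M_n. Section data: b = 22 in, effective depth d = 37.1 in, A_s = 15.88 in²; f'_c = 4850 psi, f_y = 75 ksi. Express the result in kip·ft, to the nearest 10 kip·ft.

T = A_s f_y = 15.88 × 75 = 1191 kips.
a = T/(0.85 f'_c b) = 1191/(0.85 × 4.85 × 22) = 13.132 in.
M_n = T(d − a/2) = 1191 × (37.1 − 6.566) = 36366.0 kip·in = 36366.0/12 = 3030.50 kip·ft.

M_n ≈ 3030 kip·ft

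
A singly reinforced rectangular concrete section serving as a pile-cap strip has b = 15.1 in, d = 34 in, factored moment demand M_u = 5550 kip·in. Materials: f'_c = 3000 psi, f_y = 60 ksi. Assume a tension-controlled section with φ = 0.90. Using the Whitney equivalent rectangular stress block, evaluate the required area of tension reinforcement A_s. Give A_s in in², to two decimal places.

M_n = M_u/φ = 5550/0.90 = 6166.67 kip·in.
From M_n = 0.85 f'_c a b (d − a/2):
a = d − √(d² − 2M_n/(0.85 f'_c b)) = 34 − √(34² − 2 × 6166.67/(0.85 × 3 × 15.1)) = 5.092 in.
A_s = 0.85 f'_c a b / f_y = 0.85 × 3 × 5.092 × 15.1 / 60 = 3.268 in².

A_s ≈ 3.27 in²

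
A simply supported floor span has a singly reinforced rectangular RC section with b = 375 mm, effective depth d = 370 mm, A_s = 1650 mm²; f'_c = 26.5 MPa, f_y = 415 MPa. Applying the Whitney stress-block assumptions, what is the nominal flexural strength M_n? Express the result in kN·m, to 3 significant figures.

M_n ≈ 226 kN·m

T = A_s f_y = 1650 × 415 = 684750 N = 684.75 kN.
From C = T: a = T/(0.85 f'_c b) = 684750/(0.85 × 26.5 × 375) = 81.07 mm.
M_n = T(d − a/2) = 684.75 kN × (370 − 40.535) mm = 225.60 kN·m.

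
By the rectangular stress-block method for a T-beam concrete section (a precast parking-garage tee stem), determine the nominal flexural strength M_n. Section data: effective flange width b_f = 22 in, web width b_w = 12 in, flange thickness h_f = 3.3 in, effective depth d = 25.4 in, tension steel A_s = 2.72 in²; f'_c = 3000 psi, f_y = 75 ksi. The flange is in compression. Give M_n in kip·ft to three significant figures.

M_n ≈ 401 kip·ft

Tension: T = A_s f_y = 2.72 × 75 = 204 kips.
Try a within the flange: a = T/(0.85 f'_c b_f) = 204/(0.85 × 3 × 22) = 3.636 in.
a = 3.636 > h_f = 3.3 in: the block extends into the web. Split into flange-overhang and web parts.
C_f = 0.85 f'_c (b_f − b_w) h_f = 0.85 × 3 × (22 − 12) × 3.3 = 84.2 kips.
Remaining web compression depth: a_w = (T − C_f)/(0.85 f'_c b_w) = (204 − 84.2)/(0.85 × 3 × 12) = 3.915 in.
M_n = C_f(d − h_f/2) + (T − C_f)(d − a_w/2) = 84.2 × (25.4 − 1.65) + 119.8 × (25.4 − 1.9575) = 1999.8 + 2808.4 = 4808.2 kip·in.
M_n = 4808.2/12 = 400.68 kip·ft.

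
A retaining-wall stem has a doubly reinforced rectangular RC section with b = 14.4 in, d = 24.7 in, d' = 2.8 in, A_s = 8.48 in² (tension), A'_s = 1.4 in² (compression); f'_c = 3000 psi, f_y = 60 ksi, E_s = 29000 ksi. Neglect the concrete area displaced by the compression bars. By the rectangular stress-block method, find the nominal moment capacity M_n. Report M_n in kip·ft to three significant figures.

M_n ≈ 823 kip·ft

Assume both steels yield.
a = (A_s − A'_s) f_y/(0.85 f'_c b) = (8.48 − 1.4) × 60/(0.85 × 3 × 14.4) = 11.569 in.
c = a/β₁ = 11.569/0.85 = 13.611 in; ε'_s = 0.003(c − d')/c = 0.0024 ≥ ε_y = 0.0021, so the compression steel yields.
M_n = (A_s − A'_s) f_y (d − a/2) + A'_s f_y (d − d') = 424.8 × (24.7 − 5.7845) + 84 × (24.7 − 2.8) = 8035.3 + 1839.6 = 9874.9 kip·in = 9874.9/12 = 822.91 kip·ft.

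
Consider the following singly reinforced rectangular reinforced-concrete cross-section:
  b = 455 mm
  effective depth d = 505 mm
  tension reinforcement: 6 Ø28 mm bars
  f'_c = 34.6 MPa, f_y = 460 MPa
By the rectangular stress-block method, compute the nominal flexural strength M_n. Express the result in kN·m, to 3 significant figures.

M_n ≈ 751 kN·m

A_s = 6 × 616 = 3696 mm².
T = A_s f_y = 3696 × 460 = 1700160 N = 1700.16 kN.
From C = T: a = T/(0.85 f'_c b) = 1700160/(0.85 × 34.6 × 455) = 127.05 mm.
M_n = T(d − a/2) = 1700.16 kN × (505 − 63.525) mm = 750.58 kN·m.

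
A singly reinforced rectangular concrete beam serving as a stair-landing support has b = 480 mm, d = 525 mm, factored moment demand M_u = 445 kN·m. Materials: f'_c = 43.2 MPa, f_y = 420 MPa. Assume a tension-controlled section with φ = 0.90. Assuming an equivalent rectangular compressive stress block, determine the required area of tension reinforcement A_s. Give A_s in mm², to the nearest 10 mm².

A_s ≈ 2370 mm²

M_n = M_u/φ = 445/0.90 = 494.444 kN·m.
With M_n = 0.85 f'_c a b (d − a/2), solve the quadratic for a:
a = d − √(d² − 2M_n/(0.85 f'_c b)) = 525 − √(525² − 2 × 494.444×10⁶/(0.85 × 43.2 × 480)) = 56.47 mm.
A_s = 0.85 f'_c a b / f_y = 0.85 × 43.2 × 56.47 × 480 / 420 = 2369.8 mm².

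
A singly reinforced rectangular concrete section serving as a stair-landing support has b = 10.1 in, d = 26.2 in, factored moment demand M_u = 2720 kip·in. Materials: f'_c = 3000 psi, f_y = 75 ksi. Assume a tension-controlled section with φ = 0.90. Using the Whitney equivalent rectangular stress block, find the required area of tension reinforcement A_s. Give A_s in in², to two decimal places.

A_s ≈ 1.70 in²

M_n = M_u/φ = 2720/0.90 = 3022.22 kip·in.
From M_n = 0.85 f'_c a b (d − a/2):
a = d − √(d² − 2M_n/(0.85 f'_c b)) = 26.2 − √(26.2² − 2 × 3022.22/(0.85 × 3 × 10.1)) = 4.946 in.
A_s = 0.85 f'_c a b / f_y = 0.85 × 3 × 4.946 × 10.1 / 75 = 1.698 in².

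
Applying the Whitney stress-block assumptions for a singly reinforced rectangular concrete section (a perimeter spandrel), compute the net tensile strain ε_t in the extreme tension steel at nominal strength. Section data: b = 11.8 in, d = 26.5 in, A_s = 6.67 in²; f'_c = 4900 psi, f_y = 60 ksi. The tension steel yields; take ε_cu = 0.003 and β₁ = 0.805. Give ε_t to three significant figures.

ε_t ≈ 0.00486

a = A_s f_y/(0.85 f'_c b) = 8.143 in.
β₁ = 0.805, so c = a/β₁ = 8.143/0.805 = 10.116 in.
From the linear strain diagram with ε_cu = 0.003: ε_t = 0.003 (d − c)/c = 0.003 × (26.5 − 10.116)/10.116 = 0.00486.
ε_t is between 0.004 and 0.005 — transition zone.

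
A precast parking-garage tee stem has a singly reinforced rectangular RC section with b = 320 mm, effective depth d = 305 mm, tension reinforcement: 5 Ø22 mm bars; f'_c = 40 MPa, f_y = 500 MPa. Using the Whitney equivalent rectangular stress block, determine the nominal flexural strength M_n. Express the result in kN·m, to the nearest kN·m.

A_s = 5 × 380 = 1900 mm².
T = A_s f_y = 1900 × 500 = 950000 N = 950 kN.
From C = T: a = T/(0.85 f'_c b) = 950000/(0.85 × 40 × 320) = 87.32 mm.
M_n = T(d − a/2) = 950 kN × (305 − 43.66) mm = 248.27 kN·m.

M_n ≈ 248 kN·m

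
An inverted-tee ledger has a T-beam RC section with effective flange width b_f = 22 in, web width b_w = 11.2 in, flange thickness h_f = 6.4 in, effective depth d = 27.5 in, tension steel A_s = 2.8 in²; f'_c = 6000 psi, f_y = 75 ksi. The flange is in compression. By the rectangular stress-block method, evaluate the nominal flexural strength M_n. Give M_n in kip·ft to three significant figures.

Tension: T = A_s f_y = 2.8 × 75 = 210 kips.
Try a within the flange: a = T/(0.85 f'_c b_f) = 210/(0.85 × 6 × 22) = 1.872 in.
Since a = 1.872 ≤ h_f = 6.4 in, the stress block lies entirely in the flange; analyse as a rectangular beam of width b_f.
M_n = T(d − a/2) = 210 × (27.5 − 0.936) = 5578.4 kip·in.
M_n = 5578.4/12 = 464.87 kip·ft.

M_n ≈ 465 kip·ft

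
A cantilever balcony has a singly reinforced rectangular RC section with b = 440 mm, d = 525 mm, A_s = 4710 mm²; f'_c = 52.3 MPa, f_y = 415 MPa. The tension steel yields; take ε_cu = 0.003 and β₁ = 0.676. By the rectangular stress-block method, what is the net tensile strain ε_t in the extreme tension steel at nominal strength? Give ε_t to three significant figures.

a = A_s f_y/(0.85 f'_c b) = 99.93 mm.
β₁ = 0.676, so c = a/β₁ = 99.93/0.676 = 147.83 mm.
From the linear strain diagram with ε_cu = 0.003: ε_t = 0.003 (d − c)/c = 0.003 × (525 − 147.83)/147.83 = 0.00765.
Since ε_t ≥ 0.005, the section is tension-controlled.

ε_t ≈ 0.00765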